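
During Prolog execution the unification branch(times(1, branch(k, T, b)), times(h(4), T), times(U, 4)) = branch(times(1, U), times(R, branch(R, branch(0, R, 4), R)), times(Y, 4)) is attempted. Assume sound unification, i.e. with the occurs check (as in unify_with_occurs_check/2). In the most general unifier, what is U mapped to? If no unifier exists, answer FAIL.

Decompose branch/3: times(1, branch(k, T, b)) = times(1, U),  times(h(4), T) = times(R, branch(R, branch(0, R, 4), R)),  times(U, 4) = times(Y, 4).
Decompose times/2: 1 = 1,  branch(k, T, b) = U.
Delete trivial equation 1 = 1.
Bind U := branch(k, T, b); substituting into the one remaining equation that mentions U gives: times(branch(k, T, b), 4) = times(Y, 4).
Decompose times/2: h(4) = R,  T = branch(R, branch(0, R, 4), R).
Bind R := h(4); substituting into the one remaining equation that mentions R gives: T = branch(h(4), branch(0, h(4), 4), h(4)).
Bind T := branch(h(4), branch(0, h(4), 4), h(4)); substituting into the remaining equation gives: times(branch(k, branch(h(4), branch(0, h(4), 4), h(4)), b), 4) = times(Y, 4). Substituting into the earlier binding gives U := branch(k, branch(h(4), branch(0, h(4), 4), h(4)), b).
Decompose times/2: branch(k, branch(h(4), branch(0, h(4), 4), h(4)), b) = Y,  4 = 4.
Bind Y := branch(k, branch(h(4), branch(0, h(4), 4), h(4)), b); no other remaining equation mentions Y.
Delete trivial equation 4 = 4.
MGU = { U = branch(k, branch(h(4), branch(0, h(4), 4), h(4)), b), R = h(4), T = branch(h(4), branch(0, h(4), 4), h(4)), Y = branch(k, branch(h(4), branch(0, h(4), 4), h(4)), b) }, so U = branch(k, branch(h(4), branch(0, h(4), 4), h(4)), b).

branch(k, branch(h(4), branch(0, h(4), 4), h(4)), b)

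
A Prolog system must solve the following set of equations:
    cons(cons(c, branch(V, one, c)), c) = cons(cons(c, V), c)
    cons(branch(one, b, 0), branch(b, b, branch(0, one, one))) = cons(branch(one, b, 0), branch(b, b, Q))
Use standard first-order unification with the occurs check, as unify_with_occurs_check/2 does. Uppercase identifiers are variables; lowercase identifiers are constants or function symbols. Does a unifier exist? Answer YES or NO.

NO

Decompose cons/2: cons(c, branch(V, one, c)) = cons(c, V),  c = c.
Decompose cons/2: c = c,  branch(V, one, c) = V.
Delete trivial equation c = c.
Occurs check fails: V occurs in branch(V, one, c); the equation V = branch(V, one, c) has no finite solution.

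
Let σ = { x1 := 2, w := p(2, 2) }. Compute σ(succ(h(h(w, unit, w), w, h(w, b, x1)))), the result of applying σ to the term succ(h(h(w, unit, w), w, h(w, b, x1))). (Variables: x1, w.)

succ(h(h(p(2, 2), unit, p(2, 2)), p(2, 2), h(p(2, 2), b, 2)))

Replace each occurrence of x1 with 2.
Replace each occurrence of w with p(2, 2).
Result: succ(h(h(p(2, 2), unit, p(2, 2)), p(2, 2), h(p(2, 2), b, 2))).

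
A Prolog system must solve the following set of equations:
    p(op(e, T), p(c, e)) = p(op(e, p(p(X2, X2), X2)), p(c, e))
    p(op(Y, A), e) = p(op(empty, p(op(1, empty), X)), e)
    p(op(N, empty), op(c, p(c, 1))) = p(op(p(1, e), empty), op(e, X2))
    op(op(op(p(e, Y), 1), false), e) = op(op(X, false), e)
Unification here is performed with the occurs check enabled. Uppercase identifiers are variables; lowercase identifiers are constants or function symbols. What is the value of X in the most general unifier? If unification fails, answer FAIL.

Decompose p/2: op(e, T) = op(e, p(p(X2, X2), X2)),  p(c, e) = p(c, e).
Decompose op/2: e = e,  T = p(p(X2, X2), X2).
Delete trivial equation e = e.
Bind T := p(p(X2, X2), X2); no other remaining equation mentions T.
Delete trivial equation p(c, e) = p(c, e).
Decompose p/2: op(Y, A) = op(empty, p(op(1, empty), X)),  e = e.
Decompose op/2: Y = empty,  A = p(op(1, empty), X).
Bind Y := empty; substituting into the one remaining equation that mentions Y gives: op(op(op(p(e, empty), 1), false), e) = op(op(X, false), e).
Bind A := p(op(1, empty), X); no other remaining equation mentions A.
Delete trivial equation e = e.
Decompose p/2: op(N, empty) = op(p(1, e), empty),  op(c, p(c, 1)) = op(e, X2).
Decompose op/2: N = p(1, e),  empty = empty.
Bind N := p(1, e); no other remaining equation mentions N.
Delete trivial equation empty = empty.
Decompose op/2: c = e,  p(c, 1) = X2.
Clash: constants c and e differ; no unifier exists.

FAIL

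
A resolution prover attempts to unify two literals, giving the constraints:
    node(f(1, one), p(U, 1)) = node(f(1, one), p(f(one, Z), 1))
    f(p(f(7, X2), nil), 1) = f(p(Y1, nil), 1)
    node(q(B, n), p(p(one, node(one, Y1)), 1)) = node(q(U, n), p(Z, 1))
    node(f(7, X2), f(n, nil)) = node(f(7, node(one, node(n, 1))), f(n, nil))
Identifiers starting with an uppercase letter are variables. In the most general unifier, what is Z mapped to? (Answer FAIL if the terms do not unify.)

Decompose node/2: f(1, one) = f(1, one),  p(U, 1) = p(f(one, Z), 1).
Delete trivial equation f(1, one) = f(1, one).
Decompose p/2: U = f(one, Z),  1 = 1.
Bind U := f(one, Z); substituting into the one remaining equation that mentions U gives: node(q(B, n), p(p(one, node(one, Y1)), 1)) = node(q(f(one, Z), n), p(Z, 1)).
Delete trivial equation 1 = 1.
Decompose f/2: p(f(7, X2), nil) = p(Y1, nil),  1 = 1.
Decompose p/2: f(7, X2) = Y1,  nil = nil.
Bind Y1 := f(7, X2); substituting into the one remaining equation that mentions Y1 gives: node(q(B, n), p(p(one, node(one, f(7, X2))), 1)) = node(q(f(one, Z), n), p(Z, 1)).
Delete trivial equation nil = nil.
Delete trivial equation 1 = 1.
Decompose node/2: q(B, n) = q(f(one, Z), n),  p(p(one, node(one, f(7, X2))), 1) = p(Z, 1).
Decompose q/2: B = f(one, Z),  n = n.
Bind B := f(one, Z); no other remaining equation mentions B.
Delete trivial equation n = n.
Decompose p/2: p(one, node(one, f(7, X2))) = Z,  1 = 1.
Bind Z := p(one, node(one, f(7, X2))); no other remaining equation mentions Z. Substituting into the earlier bindings gives U := f(one, p(one, node(one, f(7, X2)))), B := f(one, p(one, node(one, f(7, X2)))).
Delete trivial equation 1 = 1.
Decompose node/2: f(7, X2) = f(7, node(one, node(n, 1))),  f(n, nil) = f(n, nil).
Decompose f/2: 7 = 7,  X2 = node(one, node(n, 1)).
Delete trivial equation 7 = 7.
Bind X2 := node(one, node(n, 1)); no other remaining equation mentions X2. Substituting into the earlier bindings gives U := f(one, p(one, node(one, f(7, node(one, node(n, 1)))))), Y1 := f(7, node(one, node(n, 1))), B := f(one, p(one, node(one, f(7, node(one, node(n, 1)))))), Z := p(one, node(one, f(7, node(one, node(n, 1))))).
Delete trivial equation f(n, nil) = f(n, nil).
MGU = { U -> f(one, p(one, node(one, f(7, node(one, node(n, 1)))))), Y1 -> f(7, node(one, node(n, 1))), B -> f(one, p(one, node(one, f(7, node(one, node(n, 1)))))), Z -> p(one, node(one, f(7, node(one, node(n, 1))))), X2 -> node(one, node(n, 1)) }, so Z -> p(one, node(one, f(7, node(one, node(n, 1))))).

p(one, node(one, f(7, node(one, node(n, 1)))))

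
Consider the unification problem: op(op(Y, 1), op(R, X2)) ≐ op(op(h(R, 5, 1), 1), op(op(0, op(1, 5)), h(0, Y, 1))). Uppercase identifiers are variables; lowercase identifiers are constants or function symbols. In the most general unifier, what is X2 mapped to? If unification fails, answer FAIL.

h(0, h(op(0, op(1, 5)), 5, 1), 1)

Decompose op/2: op(Y, 1) ≐ op(h(R, 5, 1), 1),  op(R, X2) ≐ op(op(0, op(1, 5)), h(0, Y, 1)).
Decompose op/2: Y ≐ h(R, 5, 1),  1 ≐ 1.
Bind Y := h(R, 5, 1); substituting into the one remaining equation that mentions Y gives: op(R, X2) ≐ op(op(0, op(1, 5)), h(0, h(R, 5, 1), 1)).
Delete trivial equation 1 ≐ 1.
Decompose op/2: R ≐ op(0, op(1, 5)),  X2 ≐ h(0, h(R, 5, 1), 1).
Bind R := op(0, op(1, 5)); substituting into the remaining equation gives: X2 ≐ h(0, h(op(0, op(1, 5)), 5, 1), 1). Substituting into the earlier binding gives Y := h(op(0, op(1, 5)), 5, 1).
Bind X2 := h(0, h(op(0, op(1, 5)), 5, 1), 1).
MGU = { Y -> h(op(0, op(1, 5)), 5, 1), R -> op(0, op(1, 5)), X2 -> h(0, h(op(0, op(1, 5)), 5, 1), 1) }, so X2 -> h(0, h(op(0, op(1, 5)), 5, 1), 1).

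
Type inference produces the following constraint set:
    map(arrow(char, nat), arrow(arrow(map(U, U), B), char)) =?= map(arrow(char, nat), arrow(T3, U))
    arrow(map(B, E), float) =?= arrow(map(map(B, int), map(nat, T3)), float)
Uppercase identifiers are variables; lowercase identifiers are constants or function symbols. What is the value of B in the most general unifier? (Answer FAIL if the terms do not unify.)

Decompose map/2: arrow(char, nat) =?= arrow(char, nat),  arrow(arrow(map(U, U), B), char) =?= arrow(T3, U).
Delete trivial equation arrow(char, nat) =?= arrow(char, nat).
Decompose arrow/2: arrow(map(U, U), B) =?= T3,  char =?= U.
Bind T3 := arrow(map(U, U), B); substituting into the one remaining equation that mentions T3 gives: arrow(map(B, E), float) =?= arrow(map(map(B, int), map(nat, arrow(map(U, U), B))), float).
Bind U := char; substituting into the remaining equation gives: arrow(map(B, E), float) =?= arrow(map(map(B, int), map(nat, arrow(map(char, char), B))), float). Substituting into the earlier binding gives T3 := arrow(map(char, char), B).
Decompose arrow/2: map(B, E) =?= map(map(B, int), map(nat, arrow(map(char, char), B))),  float =?= float.
Decompose map/2: B =?= map(B, int),  E =?= map(nat, arrow(map(char, char), B)).
Occurs check fails: B occurs in map(B, int); the equation B =?= map(B, int) has no finite solution.

FAIL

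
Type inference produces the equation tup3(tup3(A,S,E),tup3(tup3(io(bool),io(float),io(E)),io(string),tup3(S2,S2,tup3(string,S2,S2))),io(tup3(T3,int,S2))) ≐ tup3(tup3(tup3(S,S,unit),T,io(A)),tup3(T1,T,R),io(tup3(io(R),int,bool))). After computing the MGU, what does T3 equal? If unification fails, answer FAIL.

Decompose tup3/3: tup3(A,S,E) ≐ tup3(tup3(S,S,unit),T,io(A)),  tup3(tup3(io(bool),io(float),io(E)),io(string),tup3(S2,S2,tup3(string,S2,S2))) ≐ tup3(T1,T,R),  io(tup3(T3,int,S2)) ≐ io(tup3(io(R),int,bool)).
Decompose tup3/3: A ≐ tup3(S,S,unit),  S ≐ T,  E ≐ io(A).
Bind A := tup3(S,S,unit); substituting into the one remaining equation that mentions A gives: E ≐ io(tup3(S,S,unit)).
Bind S := T; substituting into the one remaining equation that mentions S gives: E ≐ io(tup3(T,T,unit)). Substituting into the earlier binding gives A := tup3(T,T,unit).
Bind E := io(tup3(T,T,unit)); substituting into the one remaining equation that mentions E gives: tup3(tup3(io(bool),io(float),io(io(tup3(T,T,unit)))),io(string),tup3(S2,S2,tup3(string,S2,S2))) ≐ tup3(T1,T,R).
Decompose tup3/3: tup3(io(bool),io(float),io(io(tup3(T,T,unit)))) ≐ T1,  io(string) ≐ T,  tup3(S2,S2,tup3(string,S2,S2)) ≐ R.
Bind T1 := tup3(io(bool),io(float),io(io(tup3(T,T,unit)))); no other remaining equation mentions T1.
Bind T := io(string); no other remaining equation mentions T. Substituting into the earlier bindings gives A := tup3(io(string),io(string),unit), S := io(string), E := io(tup3(io(string),io(string),unit)), T1 := tup3(io(bool),io(float),io(io(tup3(io(string),io(string),unit)))).
Bind R := tup3(S2,S2,tup3(string,S2,S2)); substituting into the remaining equation gives: io(tup3(T3,int,S2)) ≐ io(tup3(io(tup3(S2,S2,tup3(string,S2,S2))),int,bool)).
Decompose io/1: tup3(T3,int,S2) ≐ tup3(io(tup3(S2,S2,tup3(string,S2,S2))),int,bool).
Decompose tup3/3: T3 ≐ io(tup3(S2,S2,tup3(string,S2,S2))),  int ≐ int,  S2 ≐ bool.
Bind T3 := io(tup3(S2,S2,tup3(string,S2,S2))); no other remaining equation mentions T3.
Delete trivial equation int ≐ int.
Bind S2 := bool. Substituting into the earlier bindings gives R := tup3(bool,bool,tup3(string,bool,bool)), T3 := io(tup3(bool,bool,tup3(string,bool,bool))).
MGU = { A -> tup3(io(string),io(string),unit), S -> io(string), E -> io(tup3(io(string),io(string),unit)), T1 -> tup3(io(bool),io(float),io(io(tup3(io(string),io(string),unit)))), T -> io(string), R -> tup3(bool,bool,tup3(string,bool,bool)), T3 -> io(tup3(bool,bool,tup3(string,bool,bool))), S2 -> bool }, so T3 -> io(tup3(bool,bool,tup3(string,bool,bool))).

io(tup3(bool,bool,tup3(string,bool,bool)))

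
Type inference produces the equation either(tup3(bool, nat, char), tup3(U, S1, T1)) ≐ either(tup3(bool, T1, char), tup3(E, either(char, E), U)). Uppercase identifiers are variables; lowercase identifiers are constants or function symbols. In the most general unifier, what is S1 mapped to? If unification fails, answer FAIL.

Decompose either/2: tup3(bool, nat, char) ≐ tup3(bool, T1, char),  tup3(U, S1, T1) ≐ tup3(E, either(char, E), U).
Decompose tup3/3: bool ≐ bool,  nat ≐ T1,  char ≐ char.
Delete trivial equation bool ≐ bool.
Bind T1 := nat; substituting into the one remaining equation that mentions T1 gives: tup3(U, S1, nat) ≐ tup3(E, either(char, E), U).
Delete trivial equation char ≐ char.
Decompose tup3/3: U ≐ E,  S1 ≐ either(char, E),  nat ≐ U.
Bind U := E; substituting into the one remaining equation that mentions U gives: nat ≐ E.
Bind S1 := either(char, E); no other remaining equation mentions S1.
Bind E := nat. Substituting into the earlier bindings gives U := nat, S1 := either(char, nat).
MGU = { T1 -> nat, U -> nat, S1 -> either(char, nat), E -> nat }, so S1 -> either(char, nat).

either(char, nat)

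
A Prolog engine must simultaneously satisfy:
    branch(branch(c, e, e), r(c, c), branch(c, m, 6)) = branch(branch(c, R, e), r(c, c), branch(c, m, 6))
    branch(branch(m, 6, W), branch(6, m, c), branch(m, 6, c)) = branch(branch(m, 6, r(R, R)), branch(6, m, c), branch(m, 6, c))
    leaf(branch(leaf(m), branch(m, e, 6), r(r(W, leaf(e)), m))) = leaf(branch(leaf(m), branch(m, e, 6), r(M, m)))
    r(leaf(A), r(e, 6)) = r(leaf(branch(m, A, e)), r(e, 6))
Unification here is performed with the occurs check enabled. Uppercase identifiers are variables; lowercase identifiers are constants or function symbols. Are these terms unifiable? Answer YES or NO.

Decompose branch/3: branch(c, e, e) = branch(c, R, e),  r(c, c) = r(c, c),  branch(c, m, 6) = branch(c, m, 6).
Decompose branch/3: c = c,  e = R,  e = e.
Delete trivial equation c = c.
Bind R := e; substituting into the one remaining equation that mentions R gives: branch(branch(m, 6, W), branch(6, m, c), branch(m, 6, c)) = branch(branch(m, 6, r(e, e)), branch(6, m, c), branch(m, 6, c)).
Delete trivial equation e = e.
Delete trivial equation r(c, c) = r(c, c).
Delete trivial equation branch(c, m, 6) = branch(c, m, 6).
Decompose branch/3: branch(m, 6, W) = branch(m, 6, r(e, e)),  branch(6, m, c) = branch(6, m, c),  branch(m, 6, c) = branch(m, 6, c).
Decompose branch/3: m = m,  6 = 6,  W = r(e, e).
Delete trivial equation m = m.
Delete trivial equation 6 = 6.
Bind W := r(e, e); substituting into the one remaining equation that mentions W gives: leaf(branch(leaf(m), branch(m, e, 6), r(r(r(e, e), leaf(e)), m))) = leaf(branch(leaf(m), branch(m, e, 6), r(M, m))).
Delete trivial equation branch(6, m, c) = branch(6, m, c).
Delete trivial equation branch(m, 6, c) = branch(m, 6, c).
Decompose leaf/1: branch(leaf(m), branch(m, e, 6), r(r(r(e, e), leaf(e)), m)) = branch(leaf(m), branch(m, e, 6), r(M, m)).
Decompose branch/3: leaf(m) = leaf(m),  branch(m, e, 6) = branch(m, e, 6),  r(r(r(e, e), leaf(e)), m) = r(M, m).
Delete trivial equation leaf(m) = leaf(m).
Delete trivial equation branch(m, e, 6) = branch(m, e, 6).
Decompose r/2: r(r(e, e), leaf(e)) = M,  m = m.
Bind M := r(r(e, e), leaf(e)); no other remaining equation mentions M.
Delete trivial equation m = m.
Decompose r/2: leaf(A) = leaf(branch(m, A, e)),  r(e, 6) = r(e, 6).
Decompose leaf/1: A = branch(m, A, e).
Occurs check fails: A occurs in branch(m, A, e); the equation A = branch(m, A, e) has no finite solution.

NO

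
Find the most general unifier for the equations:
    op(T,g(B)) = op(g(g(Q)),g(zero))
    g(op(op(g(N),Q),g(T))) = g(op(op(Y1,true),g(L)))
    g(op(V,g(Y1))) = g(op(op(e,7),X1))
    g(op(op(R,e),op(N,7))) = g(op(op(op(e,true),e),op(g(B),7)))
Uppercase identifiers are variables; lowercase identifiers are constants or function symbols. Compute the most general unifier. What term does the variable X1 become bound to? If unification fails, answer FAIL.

g(g(g(zero)))

Decompose op/2: T = g(g(Q)),  g(B) = g(zero).
Bind T := g(g(Q)); substituting into the one remaining equation that mentions T gives: g(op(op(g(N),Q),g(g(g(Q))))) = g(op(op(Y1,true),g(L))).
Decompose g/1: B = zero.
Bind B := zero; substituting into the one remaining equation that mentions B gives: g(op(op(R,e),op(N,7))) = g(op(op(op(e,true),e),op(g(zero),7))).
Decompose g/1: op(op(g(N),Q),g(g(g(Q)))) = op(op(Y1,true),g(L)).
Decompose op/2: op(g(N),Q) = op(Y1,true),  g(g(g(Q))) = g(L).
Decompose op/2: g(N) = Y1,  Q = true.
Bind Y1 := g(N); substituting into the one remaining equation that mentions Y1 gives: g(op(V,g(g(N)))) = g(op(op(e,7),X1)).
Bind Q := true; substituting into the one remaining equation that mentions Q gives: g(g(g(true))) = g(L). Substituting into the earlier binding gives T := g(g(true)).
Decompose g/1: g(g(true)) = L.
Bind L := g(g(true)); no other remaining equation mentions L.
Decompose g/1: op(V,g(g(N))) = op(op(e,7),X1).
Decompose op/2: V = op(e,7),  g(g(N)) = X1.
Bind V := op(e,7); no other remaining equation mentions V.
Bind X1 := g(g(N)); no other remaining equation mentions X1.
Decompose g/1: op(op(R,e),op(N,7)) = op(op(op(e,true),e),op(g(zero),7)).
Decompose op/2: op(R,e) = op(op(e,true),e),  op(N,7) = op(g(zero),7).
Decompose op/2: R = op(e,true),  e = e.
Bind R := op(e,true); no other remaining equation mentions R.
Delete trivial equation e = e.
Decompose op/2: N = g(zero),  7 = 7.
Bind N := g(zero); no other remaining equation mentions N. Substituting into the earlier bindings gives Y1 := g(g(zero)), X1 := g(g(g(zero))).
Delete trivial equation 7 = 7.
MGU = { T ↦ g(g(true)), B ↦ zero, Y1 ↦ g(g(zero)), Q ↦ true, L ↦ g(g(true)), V ↦ op(e,7), X1 ↦ g(g(g(zero))), R ↦ op(e,true), N ↦ g(zero) }, so X1 ↦ g(g(g(zero))).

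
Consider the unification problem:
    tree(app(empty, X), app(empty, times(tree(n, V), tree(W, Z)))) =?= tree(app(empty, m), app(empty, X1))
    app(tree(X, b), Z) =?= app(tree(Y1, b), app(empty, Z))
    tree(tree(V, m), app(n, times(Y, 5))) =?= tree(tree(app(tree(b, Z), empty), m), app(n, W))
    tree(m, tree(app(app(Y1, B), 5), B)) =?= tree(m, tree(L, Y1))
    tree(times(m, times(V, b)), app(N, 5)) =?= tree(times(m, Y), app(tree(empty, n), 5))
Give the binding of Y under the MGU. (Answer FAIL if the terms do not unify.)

FAIL

Decompose tree/2: app(empty, X) =?= app(empty, m),  app(empty, times(tree(n, V), tree(W, Z))) =?= app(empty, X1).
Decompose app/2: empty =?= empty,  X =?= m.
Delete trivial equation empty =?= empty.
Bind X := m; substituting into the one remaining equation that mentions X gives: app(tree(m, b), Z) =?= app(tree(Y1, b), app(empty, Z)).
Decompose app/2: empty =?= empty,  times(tree(n, V), tree(W, Z)) =?= X1.
Delete trivial equation empty =?= empty.
Bind X1 := times(tree(n, V), tree(W, Z)); no other remaining equation mentions X1.
Decompose app/2: tree(m, b) =?= tree(Y1, b),  Z =?= app(empty, Z).
Decompose tree/2: m =?= Y1,  b =?= b.
Bind Y1 := m; substituting into the one remaining equation that mentions Y1 gives: tree(m, tree(app(app(m, B), 5), B)) =?= tree(m, tree(L, m)).
Delete trivial equation b =?= b.
Occurs check fails: Z occurs in app(empty, Z); the equation Z =?= app(empty, Z) has no finite solution.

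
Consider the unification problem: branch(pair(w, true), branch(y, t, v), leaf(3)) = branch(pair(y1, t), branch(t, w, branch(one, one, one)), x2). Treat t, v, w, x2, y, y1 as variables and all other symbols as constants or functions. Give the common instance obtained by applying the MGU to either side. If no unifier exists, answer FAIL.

Decompose branch/3: pair(w, true) = pair(y1, t),  branch(y, t, v) = branch(t, w, branch(one, one, one)),  leaf(3) = x2.
Decompose pair/2: w = y1,  true = t.
Bind w := y1; substituting into the one remaining equation that mentions w gives: branch(y, t, v) = branch(t, y1, branch(one, one, one)).
Bind t := true; substituting into the one remaining equation that mentions t gives: branch(y, true, v) = branch(true, y1, branch(one, one, one)).
Decompose branch/3: y = true,  true = y1,  v = branch(one, one, one).
Bind y := true; no other remaining equation mentions y.
Bind y1 := true; no other remaining equation mentions y1. Substituting into the earlier binding gives w := true.
Bind v := branch(one, one, one); no other remaining equation mentions v.
Bind x2 := leaf(3).
Applying the MGU to either side gives branch(pair(true, true), branch(true, true, branch(one, one, one)), leaf(3)).

branch(pair(true, true), branch(true, true, branch(one, one, one)), leaf(3))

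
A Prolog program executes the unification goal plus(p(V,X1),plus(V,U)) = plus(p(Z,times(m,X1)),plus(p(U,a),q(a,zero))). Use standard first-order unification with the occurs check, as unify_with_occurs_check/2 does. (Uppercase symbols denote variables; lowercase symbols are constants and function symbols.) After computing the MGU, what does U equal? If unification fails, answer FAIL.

FAIL

Decompose plus/2: p(V,X1) = p(Z,times(m,X1)),  plus(V,U) = plus(p(U,a),q(a,zero)).
Decompose p/2: V = Z,  X1 = times(m,X1).
Bind V := Z; substituting into the one remaining equation that mentions V gives: plus(Z,U) = plus(p(U,a),q(a,zero)).
Occurs check fails: X1 occurs in times(m,X1); the equation X1 = times(m,X1) has no finite solution.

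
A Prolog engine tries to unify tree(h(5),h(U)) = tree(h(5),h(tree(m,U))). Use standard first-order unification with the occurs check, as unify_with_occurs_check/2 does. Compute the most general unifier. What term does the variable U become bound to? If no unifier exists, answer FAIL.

FAIL

Decompose tree/2: h(5) = h(5),  h(U) = h(tree(m,U)).
Delete trivial equation h(5) = h(5).
Decompose h/1: U = tree(m,U).
Occurs check fails: U occurs in tree(m,U); the equation U = tree(m,U) has no finite solution.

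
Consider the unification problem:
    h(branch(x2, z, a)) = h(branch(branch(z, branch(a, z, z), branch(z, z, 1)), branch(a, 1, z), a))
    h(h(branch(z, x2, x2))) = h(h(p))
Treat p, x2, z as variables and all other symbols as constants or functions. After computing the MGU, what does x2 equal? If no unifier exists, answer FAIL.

FAIL

Decompose h/1: branch(x2, z, a) = branch(branch(z, branch(a, z, z), branch(z, z, 1)), branch(a, 1, z), a).
Decompose branch/3: x2 = branch(z, branch(a, z, z), branch(z, z, 1)),  z = branch(a, 1, z),  a = a.
Bind x2 := branch(z, branch(a, z, z), branch(z, z, 1)); substituting into the one remaining equation that mentions x2 gives: h(h(branch(z, branch(z, branch(a, z, z), branch(z, z, 1)), branch(z, branch(a, z, z), branch(z, z, 1))))) = h(h(p)).
Occurs check fails: z occurs in branch(a, 1, z); the equation z = branch(a, 1, z) has no finite solution.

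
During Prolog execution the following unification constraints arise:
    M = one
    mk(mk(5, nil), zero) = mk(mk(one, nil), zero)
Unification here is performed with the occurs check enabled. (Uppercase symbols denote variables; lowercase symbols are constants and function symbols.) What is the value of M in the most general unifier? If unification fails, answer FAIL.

Bind M := one; no other remaining equation mentions M.
Decompose mk/2: mk(5, nil) = mk(one, nil),  zero = zero.
Decompose mk/2: 5 = one,  nil = nil.
Clash: constants 5 and one differ; no unifier exists.

FAIL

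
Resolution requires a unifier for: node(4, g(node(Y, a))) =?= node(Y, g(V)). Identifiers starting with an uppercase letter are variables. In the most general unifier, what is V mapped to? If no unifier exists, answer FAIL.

Decompose node/2: 4 =?= Y,  g(node(Y, a)) =?= g(V).
Bind Y := 4; substituting into the remaining equation gives: g(node(4, a)) =?= g(V).
Decompose g/1: node(4, a) =?= V.
Bind V := node(4, a).
MGU = { Y := 4, V := node(4, a) }, so V := node(4, a).

node(4, a)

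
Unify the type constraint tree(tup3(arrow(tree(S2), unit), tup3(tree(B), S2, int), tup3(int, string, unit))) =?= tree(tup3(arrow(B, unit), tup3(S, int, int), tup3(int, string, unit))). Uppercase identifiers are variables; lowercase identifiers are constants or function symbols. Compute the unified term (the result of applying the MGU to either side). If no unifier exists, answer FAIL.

tree(tup3(arrow(tree(int), unit), tup3(tree(tree(int)), int, int), tup3(int, string, unit)))

Decompose tree/1: tup3(arrow(tree(S2), unit), tup3(tree(B), S2, int), tup3(int, string, unit)) =?= tup3(arrow(B, unit), tup3(S, int, int), tup3(int, string, unit)).
Decompose tup3/3: arrow(tree(S2), unit) =?= arrow(B, unit),  tup3(tree(B), S2, int) =?= tup3(S, int, int),  tup3(int, string, unit) =?= tup3(int, string, unit).
Decompose arrow/2: tree(S2) =?= B,  unit =?= unit.
Bind B := tree(S2); substituting into the one remaining equation that mentions B gives: tup3(tree(tree(S2)), S2, int) =?= tup3(S, int, int).
Delete trivial equation unit =?= unit.
Decompose tup3/3: tree(tree(S2)) =?= S,  S2 =?= int,  int =?= int.
Bind S := tree(tree(S2)); no other remaining equation mentions S.
Bind S2 := int; no other remaining equation mentions S2. Substituting into the earlier bindings gives B := tree(int), S := tree(tree(int)).
Delete trivial equation int =?= int.
Delete trivial equation tup3(int, string, unit) =?= tup3(int, string, unit).
Applying the MGU to either side gives tree(tup3(arrow(tree(int), unit), tup3(tree(tree(int)), int, int), tup3(int, string, unit))).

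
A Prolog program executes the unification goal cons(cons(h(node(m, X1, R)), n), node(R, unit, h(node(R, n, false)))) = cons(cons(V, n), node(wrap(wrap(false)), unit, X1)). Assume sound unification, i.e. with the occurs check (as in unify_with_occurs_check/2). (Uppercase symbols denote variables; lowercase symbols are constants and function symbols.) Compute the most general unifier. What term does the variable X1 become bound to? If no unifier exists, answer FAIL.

Decompose cons/2: cons(h(node(m, X1, R)), n) = cons(V, n),  node(R, unit, h(node(R, n, false))) = node(wrap(wrap(false)), unit, X1).
Decompose cons/2: h(node(m, X1, R)) = V,  n = n.
Bind V := h(node(m, X1, R)); no other remaining equation mentions V.
Delete trivial equation n = n.
Decompose node/3: R = wrap(wrap(false)),  unit = unit,  h(node(R, n, false)) = X1.
Bind R := wrap(wrap(false)); substituting into the one remaining equation that mentions R gives: h(node(wrap(wrap(false)), n, false)) = X1. Substituting into the earlier binding gives V := h(node(m, X1, wrap(wrap(false)))).
Delete trivial equation unit = unit.
Bind X1 := h(node(wrap(wrap(false)), n, false)). Substituting into the earlier binding gives V := h(node(m, h(node(wrap(wrap(false)), n, false)), wrap(wrap(false)))).
MGU = { V -> h(node(m, h(node(wrap(wrap(false)), n, false)), wrap(wrap(false)))), R -> wrap(wrap(false)), X1 -> h(node(wrap(wrap(false)), n, false)) }, so X1 -> h(node(wrap(wrap(false)), n, false)).

h(node(wrap(wrap(false)), n, false))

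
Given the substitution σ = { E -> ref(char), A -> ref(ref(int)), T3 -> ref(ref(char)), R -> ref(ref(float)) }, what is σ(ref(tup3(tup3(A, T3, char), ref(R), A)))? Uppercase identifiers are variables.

Replace each occurrence of A with ref(ref(int)).
Replace each occurrence of T3 with ref(ref(char)).
Replace each occurrence of R with ref(ref(float)).
Result: ref(tup3(tup3(ref(ref(int)), ref(ref(char)), char), ref(ref(ref(float))), ref(ref(int)))).

ref(tup3(tup3(ref(ref(int)), ref(ref(char)), char), ref(ref(ref(float))), ref(ref(int))))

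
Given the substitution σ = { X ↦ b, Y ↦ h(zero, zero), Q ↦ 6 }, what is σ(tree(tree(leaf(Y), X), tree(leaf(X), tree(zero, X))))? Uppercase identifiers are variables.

Replace each occurrence of X with b.
Replace each occurrence of Y with h(zero, zero).
Result: tree(tree(leaf(h(zero, zero)), b), tree(leaf(b), tree(zero, b))).

tree(tree(leaf(h(zero, zero)), b), tree(leaf(b), tree(zero, b)))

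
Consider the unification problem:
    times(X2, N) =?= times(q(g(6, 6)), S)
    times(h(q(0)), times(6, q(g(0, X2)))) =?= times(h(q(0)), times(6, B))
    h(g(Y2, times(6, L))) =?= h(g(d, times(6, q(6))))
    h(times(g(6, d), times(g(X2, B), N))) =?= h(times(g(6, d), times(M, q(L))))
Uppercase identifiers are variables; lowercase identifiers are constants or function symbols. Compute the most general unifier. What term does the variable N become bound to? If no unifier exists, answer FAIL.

Decompose times/2: X2 =?= q(g(6, 6)),  N =?= S.
Bind X2 := q(g(6, 6)); substituting into the 2 remaining equations that mention X2 gives: times(h(q(0)), times(6, q(g(0, q(g(6, 6)))))) =?= times(h(q(0)), times(6, B)),  h(times(g(6, d), times(g(q(g(6, 6)), B), N))) =?= h(times(g(6, d), times(M, q(L)))).
Bind N := S; substituting into the one remaining equation that mentions N gives: h(times(g(6, d), times(g(q(g(6, 6)), B), S))) =?= h(times(g(6, d), times(M, q(L)))).
Decompose times/2: h(q(0)) =?= h(q(0)),  times(6, q(g(0, q(g(6, 6))))) =?= times(6, B).
Delete trivial equation h(q(0)) =?= h(q(0)).
Decompose times/2: 6 =?= 6,  q(g(0, q(g(6, 6)))) =?= B.
Delete trivial equation 6 =?= 6.
Bind B := q(g(0, q(g(6, 6)))); substituting into the one remaining equation that mentions B gives: h(times(g(6, d), times(g(q(g(6, 6)), q(g(0, q(g(6, 6))))), S))) =?= h(times(g(6, d), times(M, q(L)))).
Decompose h/1: g(Y2, times(6, L)) =?= g(d, times(6, q(6))).
Decompose g/2: Y2 =?= d,  times(6, L) =?= times(6, q(6)).
Bind Y2 := d; no other remaining equation mentions Y2.
Decompose times/2: 6 =?= 6,  L =?= q(6).
Delete trivial equation 6 =?= 6.
Bind L := q(6); substituting into the remaining equation gives: h(times(g(6, d), times(g(q(g(6, 6)), q(g(0, q(g(6, 6))))), S))) =?= h(times(g(6, d), times(M, q(q(6))))).
Decompose h/1: times(g(6, d), times(g(q(g(6, 6)), q(g(0, q(g(6, 6))))), S)) =?= times(g(6, d), times(M, q(q(6)))).
Decompose times/2: g(6, d) =?= g(6, d),  times(g(q(g(6, 6)), q(g(0, q(g(6, 6))))), S) =?= times(M, q(q(6))).
Delete trivial equation g(6, d) =?= g(6, d).
Decompose times/2: g(q(g(6, 6)), q(g(0, q(g(6, 6))))) =?= M,  S =?= q(q(6)).
Bind M := g(q(g(6, 6)), q(g(0, q(g(6, 6))))); no other remaining equation mentions M.
Bind S := q(q(6)). Substituting into the earlier binding gives N := q(q(6)).
MGU = { X2 ↦ q(g(6, 6)), N ↦ q(q(6)), B ↦ q(g(0, q(g(6, 6)))), Y2 ↦ d, L ↦ q(6), M ↦ g(q(g(6, 6)), q(g(0, q(g(6, 6))))), S ↦ q(q(6)) }, so N ↦ q(q(6)).

q(q(6))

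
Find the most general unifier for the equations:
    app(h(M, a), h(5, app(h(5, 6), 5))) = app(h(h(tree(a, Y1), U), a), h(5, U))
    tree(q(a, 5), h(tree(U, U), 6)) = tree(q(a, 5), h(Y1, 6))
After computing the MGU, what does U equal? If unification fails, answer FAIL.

Decompose app/2: h(M, a) = h(h(tree(a, Y1), U), a),  h(5, app(h(5, 6), 5)) = h(5, U).
Decompose h/2: M = h(tree(a, Y1), U),  a = a.
Bind M := h(tree(a, Y1), U); no other remaining equation mentions M.
Delete trivial equation a = a.
Decompose h/2: 5 = 5,  app(h(5, 6), 5) = U.
Delete trivial equation 5 = 5.
Bind U := app(h(5, 6), 5); substituting into the remaining equation gives: tree(q(a, 5), h(tree(app(h(5, 6), 5), app(h(5, 6), 5)), 6)) = tree(q(a, 5), h(Y1, 6)). Substituting into the earlier binding gives M := h(tree(a, Y1), app(h(5, 6), 5)).
Decompose tree/2: q(a, 5) = q(a, 5),  h(tree(app(h(5, 6), 5), app(h(5, 6), 5)), 6) = h(Y1, 6).
Delete trivial equation q(a, 5) = q(a, 5).
Decompose h/2: tree(app(h(5, 6), 5), app(h(5, 6), 5)) = Y1,  6 = 6.
Bind Y1 := tree(app(h(5, 6), 5), app(h(5, 6), 5)); no other remaining equation mentions Y1. Substituting into the earlier binding gives M := h(tree(a, tree(app(h(5, 6), 5), app(h(5, 6), 5))), app(h(5, 6), 5)).
Delete trivial equation 6 = 6.
MGU = { M := h(tree(a, tree(app(h(5, 6), 5), app(h(5, 6), 5))), app(h(5, 6), 5)), U := app(h(5, 6), 5), Y1 := tree(app(h(5, 6), 5), app(h(5, 6), 5)) }, so U := app(h(5, 6), 5).

app(h(5, 6), 5)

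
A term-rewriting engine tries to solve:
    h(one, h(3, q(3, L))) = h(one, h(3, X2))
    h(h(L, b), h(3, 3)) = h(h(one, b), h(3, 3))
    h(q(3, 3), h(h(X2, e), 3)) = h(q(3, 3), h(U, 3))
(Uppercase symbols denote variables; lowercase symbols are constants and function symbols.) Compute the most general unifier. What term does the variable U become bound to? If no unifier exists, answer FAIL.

h(q(3, one), e)

Decompose h/2: one = one,  h(3, q(3, L)) = h(3, X2).
Delete trivial equation one = one.
Decompose h/2: 3 = 3,  q(3, L) = X2.
Delete trivial equation 3 = 3.
Bind X2 := q(3, L); substituting into the one remaining equation that mentions X2 gives: h(q(3, 3), h(h(q(3, L), e), 3)) = h(q(3, 3), h(U, 3)).
Decompose h/2: h(L, b) = h(one, b),  h(3, 3) = h(3, 3).
Decompose h/2: L = one,  b = b.
Bind L := one; substituting into the one remaining equation that mentions L gives: h(q(3, 3), h(h(q(3, one), e), 3)) = h(q(3, 3), h(U, 3)). Substituting into the earlier binding gives X2 := q(3, one).
Delete trivial equation b = b.
Delete trivial equation h(3, 3) = h(3, 3).
Decompose h/2: q(3, 3) = q(3, 3),  h(h(q(3, one), e), 3) = h(U, 3).
Delete trivial equation q(3, 3) = q(3, 3).
Decompose h/2: h(q(3, one), e) = U,  3 = 3.
Bind U := h(q(3, one), e); no other remaining equation mentions U.
Delete trivial equation 3 = 3.
MGU = { X2 := q(3, one), L := one, U := h(q(3, one), e) }, so U := h(q(3, one), e).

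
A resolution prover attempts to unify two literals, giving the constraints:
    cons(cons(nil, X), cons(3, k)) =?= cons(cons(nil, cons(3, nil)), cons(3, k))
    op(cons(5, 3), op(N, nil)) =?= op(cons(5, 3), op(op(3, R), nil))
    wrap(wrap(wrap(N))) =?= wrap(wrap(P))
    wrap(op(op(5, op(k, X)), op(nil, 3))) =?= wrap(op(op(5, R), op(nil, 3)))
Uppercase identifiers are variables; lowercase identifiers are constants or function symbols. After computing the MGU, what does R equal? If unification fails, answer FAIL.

Decompose cons/2: cons(nil, X) =?= cons(nil, cons(3, nil)),  cons(3, k) =?= cons(3, k).
Decompose cons/2: nil =?= nil,  X =?= cons(3, nil).
Delete trivial equation nil =?= nil.
Bind X := cons(3, nil); substituting into the one remaining equation that mentions X gives: wrap(op(op(5, op(k, cons(3, nil))), op(nil, 3))) =?= wrap(op(op(5, R), op(nil, 3))).
Delete trivial equation cons(3, k) =?= cons(3, k).
Decompose op/2: cons(5, 3) =?= cons(5, 3),  op(N, nil) =?= op(op(3, R), nil).
Delete trivial equation cons(5, 3) =?= cons(5, 3).
Decompose op/2: N =?= op(3, R),  nil =?= nil.
Bind N := op(3, R); substituting into the one remaining equation that mentions N gives: wrap(wrap(wrap(op(3, R)))) =?= wrap(wrap(P)).
Delete trivial equation nil =?= nil.
Decompose wrap/1: wrap(wrap(op(3, R))) =?= wrap(P).
Decompose wrap/1: wrap(op(3, R)) =?= P.
Bind P := wrap(op(3, R)); no other remaining equation mentions P.
Decompose wrap/1: op(op(5, op(k, cons(3, nil))), op(nil, 3)) =?= op(op(5, R), op(nil, 3)).
Decompose op/2: op(5, op(k, cons(3, nil))) =?= op(5, R),  op(nil, 3) =?= op(nil, 3).
Decompose op/2: 5 =?= 5,  op(k, cons(3, nil)) =?= R.
Delete trivial equation 5 =?= 5.
Bind R := op(k, cons(3, nil)); no other remaining equation mentions R. Substituting into the earlier bindings gives N := op(3, op(k, cons(3, nil))), P := wrap(op(3, op(k, cons(3, nil)))).
Delete trivial equation op(nil, 3) =?= op(nil, 3).
MGU = { X -> cons(3, nil), N -> op(3, op(k, cons(3, nil))), P -> wrap(op(3, op(k, cons(3, nil)))), R -> op(k, cons(3, nil)) }, so R -> op(k, cons(3, nil)).

op(k, cons(3, nil))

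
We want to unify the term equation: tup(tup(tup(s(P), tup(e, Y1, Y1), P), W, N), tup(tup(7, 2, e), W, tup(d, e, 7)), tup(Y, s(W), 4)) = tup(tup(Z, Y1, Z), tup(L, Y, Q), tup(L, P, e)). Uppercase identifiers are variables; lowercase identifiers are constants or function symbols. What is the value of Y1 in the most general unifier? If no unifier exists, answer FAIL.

Decompose tup/3: tup(tup(s(P), tup(e, Y1, Y1), P), W, N) = tup(Z, Y1, Z),  tup(tup(7, 2, e), W, tup(d, e, 7)) = tup(L, Y, Q),  tup(Y, s(W), 4) = tup(L, P, e).
Decompose tup/3: tup(s(P), tup(e, Y1, Y1), P) = Z,  W = Y1,  N = Z.
Bind Z := tup(s(P), tup(e, Y1, Y1), P); substituting into the one remaining equation that mentions Z gives: N = tup(s(P), tup(e, Y1, Y1), P).
Bind W := Y1; substituting into the 2 remaining equations that mention W gives: tup(tup(7, 2, e), Y1, tup(d, e, 7)) = tup(L, Y, Q),  tup(Y, s(Y1), 4) = tup(L, P, e).
Bind N := tup(s(P), tup(e, Y1, Y1), P); no other remaining equation mentions N.
Decompose tup/3: tup(7, 2, e) = L,  Y1 = Y,  tup(d, e, 7) = Q.
Bind L := tup(7, 2, e); substituting into the one remaining equation that mentions L gives: tup(Y, s(Y1), 4) = tup(tup(7, 2, e), P, e).
Bind Y1 := Y; substituting into the one remaining equation that mentions Y1 gives: tup(Y, s(Y), 4) = tup(tup(7, 2, e), P, e). Substituting into the earlier bindings gives Z := tup(s(P), tup(e, Y, Y), P), W := Y, N := tup(s(P), tup(e, Y, Y), P).
Bind Q := tup(d, e, 7); no other remaining equation mentions Q.
Decompose tup/3: Y = tup(7, 2, e),  s(Y) = P,  4 = e.
Bind Y := tup(7, 2, e); substituting into the one remaining equation that mentions Y gives: s(tup(7, 2, e)) = P. Substituting into the earlier bindings gives Z := tup(s(P), tup(e, tup(7, 2, e), tup(7, 2, e)), P), W := tup(7, 2, e), N := tup(s(P), tup(e, tup(7, 2, e), tup(7, 2, e)), P), Y1 := tup(7, 2, e).
Bind P := s(tup(7, 2, e)); no other remaining equation mentions P. Substituting into the earlier bindings gives Z := tup(s(s(tup(7, 2, e))), tup(e, tup(7, 2, e), tup(7, 2, e)), s(tup(7, 2, e))), N := tup(s(s(tup(7, 2, e))), tup(e, tup(7, 2, e), tup(7, 2, e)), s(tup(7, 2, e))).
Clash: constants 4 and e differ; no unifier exists.

FAIL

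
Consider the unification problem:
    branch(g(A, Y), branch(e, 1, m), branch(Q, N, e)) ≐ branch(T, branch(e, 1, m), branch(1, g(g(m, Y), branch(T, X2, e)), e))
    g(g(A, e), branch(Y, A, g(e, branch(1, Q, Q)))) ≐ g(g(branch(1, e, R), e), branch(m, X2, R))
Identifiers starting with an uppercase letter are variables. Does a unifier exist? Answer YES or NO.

Decompose branch/3: g(A, Y) ≐ T,  branch(e, 1, m) ≐ branch(e, 1, m),  branch(Q, N, e) ≐ branch(1, g(g(m, Y), branch(T, X2, e)), e).
Bind T := g(A, Y); substituting into the one remaining equation that mentions T gives: branch(Q, N, e) ≐ branch(1, g(g(m, Y), branch(g(A, Y), X2, e)), e).
Delete trivial equation branch(e, 1, m) ≐ branch(e, 1, m).
Decompose branch/3: Q ≐ 1,  N ≐ g(g(m, Y), branch(g(A, Y), X2, e)),  e ≐ e.
Bind Q := 1; substituting into the one remaining equation that mentions Q gives: g(g(A, e), branch(Y, A, g(e, branch(1, 1, 1)))) ≐ g(g(branch(1, e, R), e), branch(m, X2, R)).
Bind N := g(g(m, Y), branch(g(A, Y), X2, e)); no other remaining equation mentions N.
Delete trivial equation e ≐ e.
Decompose g/2: g(A, e) ≐ g(branch(1, e, R), e),  branch(Y, A, g(e, branch(1, 1, 1))) ≐ branch(m, X2, R).
Decompose g/2: A ≐ branch(1, e, R),  e ≐ e.
Bind A := branch(1, e, R); substituting into the one remaining equation that mentions A gives: branch(Y, branch(1, e, R), g(e, branch(1, 1, 1))) ≐ branch(m, X2, R). Substituting into the earlier bindings gives T := g(branch(1, e, R), Y), N := g(g(m, Y), branch(g(branch(1, e, R), Y), X2, e)).
Delete trivial equation e ≐ e.
Decompose branch/3: Y ≐ m,  branch(1, e, R) ≐ X2,  g(e, branch(1, 1, 1)) ≐ R.
Bind Y := m; no other remaining equation mentions Y. Substituting into the earlier bindings gives T := g(branch(1, e, R), m), N := g(g(m, m), branch(g(branch(1, e, R), m), X2, e)).
Bind X2 := branch(1, e, R); no other remaining equation mentions X2. Substituting into the earlier binding gives N := g(g(m, m), branch(g(branch(1, e, R), m), branch(1, e, R), e)).
Bind R := g(e, branch(1, 1, 1)). Substituting into the earlier bindings gives T := g(branch(1, e, g(e, branch(1, 1, 1))), m), N := g(g(m, m), branch(g(branch(1, e, g(e, branch(1, 1, 1))), m), branch(1, e, g(e, branch(1, 1, 1))), e)), A := branch(1, e, g(e, branch(1, 1, 1))), X2 := branch(1, e, g(e, branch(1, 1, 1))).
No equations remain and no clash or occurs-check failure arose, so a unifier exists.

YES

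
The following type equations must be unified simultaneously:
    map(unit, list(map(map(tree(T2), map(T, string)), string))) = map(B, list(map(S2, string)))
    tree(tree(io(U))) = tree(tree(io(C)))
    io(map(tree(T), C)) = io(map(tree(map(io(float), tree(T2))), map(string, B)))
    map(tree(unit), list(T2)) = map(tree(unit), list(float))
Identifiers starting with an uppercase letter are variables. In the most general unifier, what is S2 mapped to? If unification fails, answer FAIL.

map(tree(float), map(map(io(float), tree(float)), string))

Decompose map/2: unit = B,  list(map(map(tree(T2), map(T, string)), string)) = list(map(S2, string)).
Bind B := unit; substituting into the one remaining equation that mentions B gives: io(map(tree(T), C)) = io(map(tree(map(io(float), tree(T2))), map(string, unit))).
Decompose list/1: map(map(tree(T2), map(T, string)), string) = map(S2, string).
Decompose map/2: map(tree(T2), map(T, string)) = S2,  string = string.
Bind S2 := map(tree(T2), map(T, string)); no other remaining equation mentions S2.
Delete trivial equation string = string.
Decompose tree/1: tree(io(U)) = tree(io(C)).
Decompose tree/1: io(U) = io(C).
Decompose io/1: U = C.
Bind U := C; no other remaining equation mentions U.
Decompose io/1: map(tree(T), C) = map(tree(map(io(float), tree(T2))), map(string, unit)).
Decompose map/2: tree(T) = tree(map(io(float), tree(T2))),  C = map(string, unit).
Decompose tree/1: T = map(io(float), tree(T2)).
Bind T := map(io(float), tree(T2)); no other remaining equation mentions T. Substituting into the earlier binding gives S2 := map(tree(T2), map(map(io(float), tree(T2)), string)).
Bind C := map(string, unit); no other remaining equation mentions C. Substituting into the earlier binding gives U := map(string, unit).
Decompose map/2: tree(unit) = tree(unit),  list(T2) = list(float).
Delete trivial equation tree(unit) = tree(unit).
Decompose list/1: T2 = float.
Bind T2 := float. Substituting into the earlier bindings gives S2 := map(tree(float), map(map(io(float), tree(float)), string)), T := map(io(float), tree(float)).
MGU = { B -> unit, S2 -> map(tree(float), map(map(io(float), tree(float)), string)), U -> map(string, unit), T -> map(io(float), tree(float)), C -> map(string, unit), T2 -> float }, so S2 -> map(tree(float), map(map(io(float), tree(float)), string)).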